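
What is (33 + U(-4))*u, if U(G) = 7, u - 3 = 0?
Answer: 120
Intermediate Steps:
u = 3 (u = 3 + 0 = 3)
(33 + U(-4))*u = (33 + 7)*3 = 40*3 = 120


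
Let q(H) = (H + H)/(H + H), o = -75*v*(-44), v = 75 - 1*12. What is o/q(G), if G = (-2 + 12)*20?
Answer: 207900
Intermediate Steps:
v = 63 (v = 75 - 12 = 63)
G = 200 (G = 10*20 = 200)
o = 207900 (o = -75*63*(-44) = -4725*(-44) = 207900)
q(H) = 1 (q(H) = (2*H)/((2*H)) = (2*H)*(1/(2*H)) = 1)
o/q(G) = 207900/1 = 207900*1 = 207900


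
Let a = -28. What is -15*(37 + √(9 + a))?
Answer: -555 - 15*I*√19 ≈ -555.0 - 65.384*I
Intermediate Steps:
-15*(37 + √(9 + a)) = -15*(37 + √(9 - 28)) = -15*(37 + √(-19)) = -15*(37 + I*√19) = -555 - 15*I*√19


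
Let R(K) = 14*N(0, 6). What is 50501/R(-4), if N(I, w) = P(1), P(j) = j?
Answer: 50501/14 ≈ 3607.2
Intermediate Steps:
N(I, w) = 1
R(K) = 14 (R(K) = 14*1 = 14)
50501/R(-4) = 50501/14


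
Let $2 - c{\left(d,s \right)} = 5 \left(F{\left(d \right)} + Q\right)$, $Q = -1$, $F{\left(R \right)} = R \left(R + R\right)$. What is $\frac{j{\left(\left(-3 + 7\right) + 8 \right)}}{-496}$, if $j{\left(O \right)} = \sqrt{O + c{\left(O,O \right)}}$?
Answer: $- \frac{7 i \sqrt{29}}{496} \approx - 0.076 i$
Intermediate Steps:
$F{\left(R \right)} = 2 R^{2}$ ($F{\left(R \right)} = R 2 R = 2 R^{2}$)
$c{\left(d,s \right)} = 7 - 10 d^{2}$ ($c{\left(d,s \right)} = 2 - 5 \left(2 d^{2} - 1\right) = 2 - 5 \left(-1 + 2 d^{2}\right) = 2 - \left(-5 + 10 d^{2}\right) = 7 - 10 d^{2}$)
$j{\left(O \right)} = \sqrt{7 + O - 10 O^{2}}$ ($j{\left(O \right)} = \sqrt{O - \left(-7 + 10 O^{2}\right)} = \sqrt{7 + O - 10 O^{2}}$)
$\frac{j{\left(\left(-3 + 7\right) + 8 \right)}}{-496} = \frac{\sqrt{7 + \left(\left(-3 + 7\right) + 8\right) - 10 \left(\left(-3 + 7\right) + 8\right)^{2}}}{-496} = \sqrt{7 + \left(4 + 8\right) - 10 \left(4 + 8\right)^{2}} \left(- \frac{1}{496}\right) = \sqrt{7 + 12 - 10 \cdot 12^{2}} \left(- \frac{1}{496}\right) = \sqrt{7 + 12 - 1440} \left(- \frac{1}{496}\right) = \sqrt{-1421} \left(- \frac{1}{496}\right) = 7 i \sqrt{29} \left(- \frac{1}{496}\right) = - \frac{7 i \sqrt{29}}{496}$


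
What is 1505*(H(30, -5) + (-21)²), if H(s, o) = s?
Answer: 708855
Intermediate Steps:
1505*(H(30, -5) + (-21)²) = 1505*(30 + (-21)²) = 1505*(30 + 441) = 1505*471 = 708855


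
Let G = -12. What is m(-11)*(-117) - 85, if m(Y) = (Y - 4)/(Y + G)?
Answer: -3710/23 ≈ -161.30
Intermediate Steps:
m(Y) = (-4 + Y)/(-12 + Y) (m(Y) = (Y - 4)/(Y - 12) = (-4 + Y)/(-12 + Y))
m(-11)*(-117) - 85 = ((-4 - 11)/(-12 - 11))*(-117) - 85 = (-15/(-23))*(-117) - 85 = -1/23*(-15)*(-117) - 85 = (15/23)*(-117) - 85 = -1755/23 - 85 = -3710/23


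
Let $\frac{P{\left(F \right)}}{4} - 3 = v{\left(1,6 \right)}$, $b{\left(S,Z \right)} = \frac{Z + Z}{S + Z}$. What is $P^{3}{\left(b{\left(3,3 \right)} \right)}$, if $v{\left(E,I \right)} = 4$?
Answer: $21952$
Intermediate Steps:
$b{\left(S,Z \right)} = \frac{2 Z}{S + Z}$
$P{\left(F \right)} = 28$ ($P{\left(F \right)} = 12 + 4 \cdot 4 = 12 + 16 = 28$)
$P^{3}{\left(b{\left(3,3 \right)} \right)} = 28^{3} = 21952$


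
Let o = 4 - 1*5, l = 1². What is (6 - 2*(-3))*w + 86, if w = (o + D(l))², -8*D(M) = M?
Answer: 1619/16 ≈ 101.19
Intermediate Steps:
l = 1
D(M) = -M/8
o = -1 (o = 4 - 5 = -1)
w = 81/64 (w = (-1 - ⅛*1)² = (-1 - ⅛)² = (-9/8)² = 81/64 ≈ 1.2656)
(6 - 2*(-3))*w + 86 = (6 - 2*(-3))*(81/64) + 86 = (6 + 6)*(81/64) + 86 = 12*(81/64) + 86 = 243/16 + 86 = 1619/16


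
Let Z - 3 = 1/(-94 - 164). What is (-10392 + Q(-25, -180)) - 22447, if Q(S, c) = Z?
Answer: -8471689/258 ≈ -32836.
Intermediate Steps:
Z = 773/258 (Z = 3 + 1/(-94 - 164) = 3 + 1/(-258) = 3 - 1/258 = 773/258 ≈ 2.9961)
Q(S, c) = 773/258
(-10392 + Q(-25, -180)) - 22447 = (-10392 + 773/258) - 22447 = -2680363/258 - 22447 = -8471689/258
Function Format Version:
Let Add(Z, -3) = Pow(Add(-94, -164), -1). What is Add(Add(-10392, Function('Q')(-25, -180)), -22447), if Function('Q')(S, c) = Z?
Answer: Rational(-8471689, 258) ≈ -32836.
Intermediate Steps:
Z = Rational(773, 258) (Z = Add(3, Pow(Add(-94, -164), -1)) = Add(3, Pow(-258, -1)) = Add(3, Rational(-1, 258)) = Rational(773, 258) ≈ 2.9961)
Function('Q')(S, c) = Rational(773, 258)
Add(Add(-10392, Function('Q')(-25, -180)), -22447) = Add(Add(-10392, Rational(773, 258)), -22447) = Add(Rational(-2680363, 258), -22447) = Rational(-8471689, 258)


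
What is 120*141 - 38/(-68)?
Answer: 575299/34 ≈ 16921.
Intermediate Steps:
120*141 - 38/(-68) = 16920 - 38*(-1/68) = 16920 + 19/34 = 575299/34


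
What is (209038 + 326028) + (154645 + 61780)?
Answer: 751491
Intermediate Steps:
(209038 + 326028) + (154645 + 61780) = 535066 + 216425 = 751491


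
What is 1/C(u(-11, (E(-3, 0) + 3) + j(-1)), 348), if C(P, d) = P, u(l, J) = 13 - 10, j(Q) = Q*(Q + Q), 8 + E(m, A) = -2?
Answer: ⅓ ≈ 0.33333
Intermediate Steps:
E(m, A) = -10 (E(m, A) = -8 - 2 = -10)
j(Q) = 2*Q² (j(Q) = Q*(2*Q) = 2*Q²)
u(l, J) = 3
1/C(u(-11, (E(-3, 0) + 3) + j(-1)), 348) = 1/3 = ⅓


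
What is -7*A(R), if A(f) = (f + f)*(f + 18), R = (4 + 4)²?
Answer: -73472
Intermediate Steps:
R = 64 (R = 8² = 64)
A(f) = 2*f*(18 + f) (A(f) = (2*f)*(18 + f) = 2*f*(18 + f))
-7*A(R) = -14*64*(18 + 64) = -14*64*82 = -7*10496 = -73472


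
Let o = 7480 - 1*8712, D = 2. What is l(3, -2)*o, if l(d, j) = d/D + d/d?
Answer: -3080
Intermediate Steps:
l(d, j) = 1 + d/2 (l(d, j) = d/2 + d/d = d*(½) + 1 = d/2 + 1 = 1 + d/2)
o = -1232 (o = 7480 - 8712 = -1232)
l(3, -2)*o = (1 + (½)*3)*(-1232) = (1 + 3/2)*(-1232) = (5/2)*(-1232) = -3080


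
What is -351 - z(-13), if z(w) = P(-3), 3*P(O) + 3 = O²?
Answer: -353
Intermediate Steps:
P(O) = -1 + O²/3
z(w) = 2 (z(w) = -1 + (⅓)*(-3)² = -1 + (⅓)*9 = -1 + 3 = 2)
-351 - z(-13) = -351 - 1*2 = -351 - 2 = -353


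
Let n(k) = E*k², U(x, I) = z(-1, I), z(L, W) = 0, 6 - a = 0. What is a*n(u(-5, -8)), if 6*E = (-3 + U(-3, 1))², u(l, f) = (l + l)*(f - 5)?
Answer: 152100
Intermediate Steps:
a = 6 (a = 6 - 1*0 = 6 + 0 = 6)
u(l, f) = 2*l*(-5 + f) (u(l, f) = (2*l)*(-5 + f) = 2*l*(-5 + f))
U(x, I) = 0
E = 3/2 (E = (-3 + 0)²/6 = (⅙)*(-3)² = (⅙)*9 = 3/2 ≈ 1.5000)
n(k) = 3*k²/2
a*n(u(-5, -8)) = 6*(3*(2*(-5)*(-5 - 8))²/2) = 6*(3*(2*(-5)*(-13))²/2) = 6*((3/2)*130²) = 6*((3/2)*16900) = 6*25350 = 152100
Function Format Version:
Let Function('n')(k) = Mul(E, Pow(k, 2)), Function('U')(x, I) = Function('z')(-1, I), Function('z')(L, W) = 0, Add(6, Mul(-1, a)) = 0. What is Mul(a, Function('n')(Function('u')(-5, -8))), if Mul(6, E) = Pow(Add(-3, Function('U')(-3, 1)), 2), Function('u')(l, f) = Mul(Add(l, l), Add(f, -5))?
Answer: 152100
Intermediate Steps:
a = 6 (a = Add(6, Mul(-1, 0)) = Add(6, 0) = 6)
Function('u')(l, f) = Mul(2, l, Add(-5, f)) (Function('u')(l, f) = Mul(Mul(2, l), Add(-5, f)) = Mul(2, l, Add(-5, f)))
Function('U')(x, I) = 0
E = Rational(3, 2) (E = Mul(Rational(1, 6), Pow(Add(-3, 0), 2)) = Mul(Rational(1, 6), Pow(-3, 2)) = Mul(Rational(1, 6), 9) = Rational(3, 2) ≈ 1.5000)
Function('n')(k) = Mul(Rational(3, 2), Pow(k, 2))
Mul(a, Function('n')(Function('u')(-5, -8))) = Mul(6, Mul(Rational(3, 2), Pow(Mul(2, -5, Add(-5, -8)), 2))) = Mul(6, Mul(Rational(3, 2), Pow(Mul(2, -5, -13), 2))) = Mul(6, Mul(Rational(3, 2), Pow(130, 2))) = Mul(6, Mul(Rational(3, 2), 16900)) = Mul(6, 25350) = 152100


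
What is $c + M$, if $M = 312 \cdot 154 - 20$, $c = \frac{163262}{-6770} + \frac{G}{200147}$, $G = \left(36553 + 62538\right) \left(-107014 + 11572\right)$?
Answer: $\frac{509070986433}{677497595} \approx 751.4$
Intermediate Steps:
$G = -9457443222$ ($G = 99091 \left(-95442\right) = -9457443222$)
$c = - \frac{32029783506227}{677497595}$ ($c = \frac{163262}{-6770} - \frac{9457443222}{200147} = 163262 \left(- \frac{1}{6770}\right) - \frac{9457443222}{200147} = - \frac{81631}{3385} - \frac{9457443222}{200147} = - \frac{32029783506227}{677497595} \approx -47277.0$)
$M = 48028$ ($M = 48048 - 20 = 48028$)
$c + M = - \frac{32029783506227}{677497595} + 48028 = \frac{509070986433}{677497595}$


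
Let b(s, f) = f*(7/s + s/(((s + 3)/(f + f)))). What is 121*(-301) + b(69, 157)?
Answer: 2991521/276 ≈ 10839.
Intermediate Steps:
b(s, f) = f*(7/s + 2*f*s/(3 + s)) (b(s, f) = f*(7/s + s/(((3 + s)/((2*f))))) = f*(7/s + s/(((3 + s)*(1/(2*f))))) = f*(7/s + s/(((3 + s)/(2*f)))) = f*(7/s + s*(2*f/(3 + s))) = f*(7/s + 2*f*s/(3 + s)))
121*(-301) + b(69, 157) = 121*(-301) + 157*(21 + 7*69 + 2*157*69²)/(69*(3 + 69)) = -36421 + 157*(1/69)*(21 + 483 + 2*157*4761)/72 = -36421 + 157*(1/69)*(1/72)*(21 + 483 + 1494954) = -36421 + 157*(1/69)*(1/72)*1495458 = -36421 + 13043717/276 = 2991521/276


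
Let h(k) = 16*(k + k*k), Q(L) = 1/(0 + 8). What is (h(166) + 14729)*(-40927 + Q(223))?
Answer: -150048073615/8 ≈ -1.8756e+10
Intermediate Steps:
Q(L) = 1/8
h(k) = 16*k + 16*k**2 (h(k) = 16*(k + k**2) = 16*k + 16*k**2)
(h(166) + 14729)*(-40927 + Q(223)) = (16*166*(1 + 166) + 14729)*(-40927 + 1/8) = (16*166*167 + 14729)*(-327415/8) = (443552 + 14729)*(-327415/8) = 458281*(-327415/8) = -150048073615/8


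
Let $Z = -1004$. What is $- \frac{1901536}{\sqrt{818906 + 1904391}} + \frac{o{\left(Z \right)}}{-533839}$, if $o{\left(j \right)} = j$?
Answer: $\frac{1004}{533839} - \frac{1901536 \sqrt{2723297}}{2723297} \approx -1152.3$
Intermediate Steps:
$- \frac{1901536}{\sqrt{818906 + 1904391}} + \frac{o{\left(Z \right)}}{-533839} = - \frac{1901536}{\sqrt{818906 + 1904391}} - \frac{1004}{-533839} = - \frac{1901536}{\sqrt{2723297}} - - \frac{1004}{533839} = - 1901536 \frac{\sqrt{2723297}}{2723297} + \frac{1004}{533839} = - \frac{1901536 \sqrt{2723297}}{2723297} + \frac{1004}{533839} = \frac{1004}{533839} - \frac{1901536 \sqrt{2723297}}{2723297}$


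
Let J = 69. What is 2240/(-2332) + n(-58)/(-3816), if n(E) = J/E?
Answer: -779267/811536 ≈ -0.96024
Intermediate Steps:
n(E) = 69/E
2240/(-2332) + n(-58)/(-3816) = 2240/(-2332) + (69/(-58))/(-3816) = 2240*(-1/2332) + (69*(-1/58))*(-1/3816) = -560/583 - 69/58*(-1/3816) = -560/583 + 23/73776 = -779267/811536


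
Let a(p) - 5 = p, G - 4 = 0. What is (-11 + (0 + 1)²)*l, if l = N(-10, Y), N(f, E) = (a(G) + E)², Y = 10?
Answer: -3610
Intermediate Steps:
G = 4 (G = 4 + 0 = 4)
a(p) = 5 + p
N(f, E) = (9 + E)² (N(f, E) = ((5 + 4) + E)² = (9 + E)²)
l = 361 (l = (9 + 10)² = 19² = 361)
(-11 + (0 + 1)²)*l = (-11 + (0 + 1)²)*361 = (-11 + 1²)*361 = (-11 + 1)*361 = -10*361 = -3610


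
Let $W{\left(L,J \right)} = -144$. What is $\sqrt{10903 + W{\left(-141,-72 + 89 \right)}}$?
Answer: $\sqrt{10759} \approx 103.73$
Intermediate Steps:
$\sqrt{10903 + W{\left(-141,-72 + 89 \right)}} = \sqrt{10903 - 144} = \sqrt{10759}$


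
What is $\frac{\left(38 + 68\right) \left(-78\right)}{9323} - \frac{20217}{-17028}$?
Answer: $\frac{15898529}{52917348} \approx 0.30044$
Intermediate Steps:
$\frac{\left(38 + 68\right) \left(-78\right)}{9323} - \frac{20217}{-17028} = 106 \left(-78\right) \frac{1}{9323} - - \frac{6739}{5676} = \left(-8268\right) \frac{1}{9323} + \frac{6739}{5676} = - \frac{8268}{9323} + \frac{6739}{5676} = \frac{15898529}{52917348}$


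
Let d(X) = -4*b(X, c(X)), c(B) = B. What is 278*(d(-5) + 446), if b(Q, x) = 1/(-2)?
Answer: 124544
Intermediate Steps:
b(Q, x) = -1/2
d(X) = 2 (d(X) = -4*(-1/2) = 2)
278*(d(-5) + 446) = 278*(2 + 446) = 278*448 = 124544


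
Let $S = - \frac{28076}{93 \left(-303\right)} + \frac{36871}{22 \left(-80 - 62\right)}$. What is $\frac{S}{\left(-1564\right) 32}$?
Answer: $\frac{951278485}{4405785297408} \approx 0.00021592$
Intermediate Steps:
$S = - \frac{951278485}{88031196}$ ($S = - \frac{28076}{-28179} + \frac{36871}{22 \left(-142\right)} = \left(-28076\right) \left(- \frac{1}{28179}\right) + \frac{36871}{-3124} = \frac{28076}{28179} + 36871 \left(- \frac{1}{3124}\right) = \frac{28076}{28179} - \frac{36871}{3124} = - \frac{951278485}{88031196} \approx -10.806$)
$\frac{S}{\left(-1564\right) 32} = - \frac{951278485}{88031196 \left(\left(-1564\right) 32\right)} = - \frac{951278485}{88031196 \left(-50048\right)} = \left(- \frac{951278485}{88031196}\right) \left(- \frac{1}{50048}\right) = \frac{951278485}{4405785297408}$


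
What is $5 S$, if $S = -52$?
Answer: $-260$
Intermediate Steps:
$5 S = 5 \left(-52\right) = -260$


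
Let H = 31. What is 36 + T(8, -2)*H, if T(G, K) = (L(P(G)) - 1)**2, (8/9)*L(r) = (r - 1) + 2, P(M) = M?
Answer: 167503/64 ≈ 2617.2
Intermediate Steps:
L(r) = 9/8 + 9*r/8 (L(r) = 9*((r - 1) + 2)/8 = 9*((-1 + r) + 2)/8 = 9*(1 + r)/8 = 9/8 + 9*r/8)
T(G, K) = (1/8 + 9*G/8)**2 (T(G, K) = ((9/8 + 9*G/8) - 1)**2 = (1/8 + 9*G/8)**2)
36 + T(8, -2)*H = 36 + ((1 + 9*8)**2/64)*31 = 36 + ((1 + 72)**2/64)*31 = 36 + ((1/64)*73**2)*31 = 36 + ((1/64)*5329)*31 = 36 + (5329/64)*31 = 36 + 165199/64 = 167503/64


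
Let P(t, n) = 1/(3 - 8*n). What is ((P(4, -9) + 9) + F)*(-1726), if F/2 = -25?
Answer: 5305724/75 ≈ 70743.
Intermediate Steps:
F = -50 (F = 2*(-25) = -50)
((P(4, -9) + 9) + F)*(-1726) = ((-1/(-3 + 8*(-9)) + 9) - 50)*(-1726) = ((-1/(-3 - 72) + 9) - 50)*(-1726) = ((-1/(-75) + 9) - 50)*(-1726) = ((-1*(-1/75) + 9) - 50)*(-1726) = ((1/75 + 9) - 50)*(-1726) = (676/75 - 50)*(-1726) = -3074/75*(-1726) = 5305724/75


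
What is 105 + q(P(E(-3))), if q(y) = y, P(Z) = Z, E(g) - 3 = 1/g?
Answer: 323/3 ≈ 107.67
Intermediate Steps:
E(g) = 3 + 1/g
105 + q(P(E(-3))) = 105 + (3 + 1/(-3)) = 105 + (3 - ⅓) = 105 + 8/3 = 323/3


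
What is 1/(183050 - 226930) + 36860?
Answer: 1617416799/43880 ≈ 36860.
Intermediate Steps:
1/(183050 - 226930) + 36860 = 1/(-43880) + 36860 = -1/43880 + 36860 = 1617416799/43880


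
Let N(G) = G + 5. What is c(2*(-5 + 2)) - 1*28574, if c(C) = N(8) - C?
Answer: -28555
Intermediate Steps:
N(G) = 5 + G
c(C) = 13 - C (c(C) = (5 + 8) - C = 13 - C)
c(2*(-5 + 2)) - 1*28574 = (13 - 2*(-5 + 2)) - 1*28574 = (13 - 2*(-3)) - 28574 = (13 - 1*(-6)) - 28574 = (13 + 6) - 28574 = 19 - 28574 = -28555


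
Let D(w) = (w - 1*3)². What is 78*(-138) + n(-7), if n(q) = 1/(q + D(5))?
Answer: -32293/3 ≈ -10764.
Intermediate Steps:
D(w) = (-3 + w)² (D(w) = (w - 3)² = (-3 + w)²)
n(q) = 1/(4 + q) (n(q) = 1/(q + (-3 + 5)²) = 1/(q + 2²) = 1/(q + 4) = 1/(4 + q))
78*(-138) + n(-7) = 78*(-138) + 1/(4 - 7) = -10764 + 1/(-3) = -10764 - ⅓ = -32293/3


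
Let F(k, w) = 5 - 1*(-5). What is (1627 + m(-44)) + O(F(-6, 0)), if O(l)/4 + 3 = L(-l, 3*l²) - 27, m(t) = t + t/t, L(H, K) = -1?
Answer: 1460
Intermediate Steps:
F(k, w) = 10 (F(k, w) = 5 + 5 = 10)
m(t) = 1 + t (m(t) = t + 1 = 1 + t)
O(l) = -124 (O(l) = -12 + 4*(-1 - 27) = -12 + 4*(-28) = -12 - 112 = -124)
(1627 + m(-44)) + O(F(-6, 0)) = (1627 + (1 - 44)) - 124 = (1627 - 43) - 124 = 1584 - 124 = 1460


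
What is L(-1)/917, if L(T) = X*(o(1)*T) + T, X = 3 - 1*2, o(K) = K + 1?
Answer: -3/917 ≈ -0.0032715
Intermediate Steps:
o(K) = 1 + K
X = 1 (X = 3 - 2 = 1)
L(T) = 3*T (L(T) = 1*((1 + 1)*T) + T = 1*(2*T) + T = 2*T + T = 3*T)
L(-1)/917 = (3*(-1))/917 = -3*1/917 = -3/917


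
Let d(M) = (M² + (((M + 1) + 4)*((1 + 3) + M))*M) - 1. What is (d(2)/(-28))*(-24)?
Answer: 522/7 ≈ 74.571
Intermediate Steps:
d(M) = -1 + M² + M*(4 + M)*(5 + M) (d(M) = (M² + (((1 + M) + 4)*(4 + M))*M) - 1 = (M² + ((5 + M)*(4 + M))*M) - 1 = (M² + ((4 + M)*(5 + M))*M) - 1 = (M² + M*(4 + M)*(5 + M)) - 1 = -1 + M² + M*(4 + M)*(5 + M))
(d(2)/(-28))*(-24) = ((-1 + 2³ + 10*2² + 20*2)/(-28))*(-24) = -(-1 + 8 + 10*4 + 40)/28*(-24) = -(-1 + 8 + 40 + 40)/28*(-24) = -1/28*87*(-24) = -87/28*(-24) = 522/7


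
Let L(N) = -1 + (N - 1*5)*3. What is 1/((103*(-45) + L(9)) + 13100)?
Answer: 1/8476 ≈ 0.00011798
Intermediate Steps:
L(N) = -16 + 3*N (L(N) = -1 + (N - 5)*3 = -1 + (-5 + N)*3 = -1 + (-15 + 3*N) = -16 + 3*N)
1/((103*(-45) + L(9)) + 13100) = 1/((103*(-45) + (-16 + 3*9)) + 13100) = 1/((-4635 + (-16 + 27)) + 13100) = 1/((-4635 + 11) + 13100) = 1/(-4624 + 13100) = 1/8476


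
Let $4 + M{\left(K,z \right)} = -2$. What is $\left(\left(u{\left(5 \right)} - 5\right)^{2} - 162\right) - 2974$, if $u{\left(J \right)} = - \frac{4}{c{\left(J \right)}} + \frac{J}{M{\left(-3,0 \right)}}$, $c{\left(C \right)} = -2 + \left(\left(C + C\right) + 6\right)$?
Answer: $- \frac{5465855}{1764} \approx -3098.6$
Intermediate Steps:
$M{\left(K,z \right)} = -6$ ($M{\left(K,z \right)} = -4 - 2 = -6$)
$c{\left(C \right)} = 4 + 2 C$ ($c{\left(C \right)} = -2 + \left(2 C + 6\right) = -2 + \left(6 + 2 C\right) = 4 + 2 C$)
$u{\left(J \right)} = - \frac{4}{4 + 2 J} - \frac{J}{6}$ ($u{\left(J \right)} = - \frac{4}{4 + 2 J} + \frac{J}{-6} = - \frac{4}{4 + 2 J} + J \left(- \frac{1}{6}\right) = - \frac{4}{4 + 2 J} - \frac{J}{6}$)
$\left(\left(u{\left(5 \right)} - 5\right)^{2} - 162\right) - 2974 = \left(\left(\frac{-12 - 5 \left(2 + 5\right)}{6 \left(2 + 5\right)} - 5\right)^{2} - 162\right) - 2974 = \left(\left(\frac{-12 - 5 \cdot 7}{6 \cdot 7} - 5\right)^{2} - 162\right) - 2974 = \left(\left(\frac{1}{6} \cdot \frac{1}{7} \left(-12 - 35\right) - 5\right)^{2} - 162\right) - 2974 = \left(\left(\frac{1}{6} \cdot \frac{1}{7} \left(-47\right) - 5\right)^{2} - 162\right) - 2974 = \left(\left(- \frac{47}{42} - 5\right)^{2} - 162\right) - 2974 = \left(\left(- \frac{257}{42}\right)^{2} - 162\right) - 2974 = \left(\frac{66049}{1764} - 162\right) - 2974 = - \frac{219719}{1764} - 2974 = - \frac{5465855}{1764}$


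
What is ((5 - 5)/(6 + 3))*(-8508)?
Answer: 0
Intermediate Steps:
((5 - 5)/(6 + 3))*(-8508) = (0/9)*(-8508) = (0*(⅑))*(-8508) = 0*(-8508) = 0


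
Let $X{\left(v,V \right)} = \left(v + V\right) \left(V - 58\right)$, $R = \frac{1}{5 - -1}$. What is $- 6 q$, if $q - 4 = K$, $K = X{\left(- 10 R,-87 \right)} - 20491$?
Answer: $45782$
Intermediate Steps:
$R = \frac{1}{6}$ ($R = \frac{1}{5 + 1} = \frac{1}{6} \approx 0.16667$)
$X{\left(v,V \right)} = \left(-58 + V\right) \left(V + v\right)$ ($X{\left(v,V \right)} = \left(V + v\right) \left(-58 + V\right) = \left(-58 + V\right) \left(V + v\right)$)
$K = - \frac{22903}{3}$ ($K = \left(\left(-87\right)^{2} - -5046 - 58 \left(\left(-10\right) \frac{1}{6}\right) - 87 \left(\left(-10\right) \frac{1}{6}\right)\right) - 20491 = \left(7569 + 5046 - - \frac{290}{3} - -145\right) - 20491 = \left(7569 + 5046 + \frac{290}{3} + 145\right) - 20491 = \frac{38570}{3} - 20491 = - \frac{22903}{3} \approx -7634.3$)
$q = - \frac{22891}{3}$ ($q = 4 - \frac{22903}{3} = - \frac{22891}{3} \approx -7630.3$)
$- 6 q = \left(-6\right) \left(- \frac{22891}{3}\right) = 45782$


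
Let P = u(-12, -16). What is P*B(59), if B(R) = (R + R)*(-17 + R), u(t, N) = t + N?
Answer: -138768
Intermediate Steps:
u(t, N) = N + t
B(R) = 2*R*(-17 + R) (B(R) = (2*R)*(-17 + R) = 2*R*(-17 + R))
P = -28 (P = -16 - 12 = -28)
P*B(59) = -56*59*(-17 + 59) = -56*59*42 = -28*4956 = -138768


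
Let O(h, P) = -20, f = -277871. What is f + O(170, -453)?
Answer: -277891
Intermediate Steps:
f + O(170, -453) = -277871 - 20 = -277891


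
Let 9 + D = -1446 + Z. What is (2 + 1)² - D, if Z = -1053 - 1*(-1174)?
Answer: 1343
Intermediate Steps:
Z = 121 (Z = -1053 + 1174 = 121)
D = -1334 (D = -9 + (-1446 + 121) = -9 - 1325 = -1334)
(2 + 1)² - D = (2 + 1)² - 1*(-1334) = 3² + 1334 = 9 + 1334 = 1343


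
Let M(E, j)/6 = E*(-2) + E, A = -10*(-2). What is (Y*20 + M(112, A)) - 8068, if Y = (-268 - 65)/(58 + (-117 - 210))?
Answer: -2344400/269 ≈ -8715.2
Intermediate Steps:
A = 20
M(E, j) = -6*E (M(E, j) = 6*(E*(-2) + E) = 6*(-2*E + E) = 6*(-E) = -6*E)
Y = 333/269 (Y = -333/(58 - 327) = -333/(-269) = -333*(-1/269) = 333/269 ≈ 1.2379)
(Y*20 + M(112, A)) - 8068 = ((333/269)*20 - 6*112) - 8068 = (6660/269 - 672) - 8068 = -174108/269 - 8068 = -2344400/269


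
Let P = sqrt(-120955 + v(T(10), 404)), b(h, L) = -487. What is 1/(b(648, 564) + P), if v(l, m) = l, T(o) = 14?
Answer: -487/358110 - I*sqrt(120941)/358110 ≈ -0.0013599 - 0.00097111*I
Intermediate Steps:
P = I*sqrt(120941) (P = sqrt(-120955 + 14) = sqrt(-120941) = I*sqrt(120941) ≈ 347.77*I)
1/(b(648, 564) + P) = 1/(-487 + I*sqrt(120941))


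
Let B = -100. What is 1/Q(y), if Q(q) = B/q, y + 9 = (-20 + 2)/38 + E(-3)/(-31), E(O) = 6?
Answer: 2847/29450 ≈ 0.096672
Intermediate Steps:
y = -5694/589 (y = -9 + ((-20 + 2)/38 + 6/(-31)) = -9 + (-18*1/38 + 6*(-1/31)) = -9 + (-9/19 - 6/31) = -9 - 393/589 = -5694/589 ≈ -9.6672)
Q(q) = -100/q
1/Q(y) = 1/(-100/(-5694/589)) = 1/(-100*(-589/5694)) = 1/(29450/2847) = 2847/29450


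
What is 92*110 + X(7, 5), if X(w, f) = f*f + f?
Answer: 10150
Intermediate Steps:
X(w, f) = f + f² (X(w, f) = f² + f = f + f²)
92*110 + X(7, 5) = 92*110 + 5*(1 + 5) = 10120 + 5*6 = 10120 + 30 = 10150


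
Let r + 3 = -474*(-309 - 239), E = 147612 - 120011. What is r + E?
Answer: 287350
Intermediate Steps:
E = 27601
r = 259749 (r = -3 - 474*(-309 - 239) = -3 - 474*(-548) = -3 + 259752 = 259749)
r + E = 259749 + 27601 = 287350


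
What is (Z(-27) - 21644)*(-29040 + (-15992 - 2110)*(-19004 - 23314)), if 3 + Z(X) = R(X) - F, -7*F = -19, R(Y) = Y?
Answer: -116232271194852/7 ≈ -1.6605e+13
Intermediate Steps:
F = 19/7 (F = -⅐*(-19) = 19/7 ≈ 2.7143)
Z(X) = -40/7 + X (Z(X) = -3 + (X - 1*19/7) = -3 + (X - 19/7) = -3 + (-19/7 + X) = -40/7 + X)
(Z(-27) - 21644)*(-29040 + (-15992 - 2110)*(-19004 - 23314)) = ((-40/7 - 27) - 21644)*(-29040 + (-15992 - 2110)*(-19004 - 23314)) = (-229/7 - 21644)*(-29040 - 18102*(-42318)) = -151737*(-29040 + 766040436)/7 = -151737/7*766011396 = -116232271194852/7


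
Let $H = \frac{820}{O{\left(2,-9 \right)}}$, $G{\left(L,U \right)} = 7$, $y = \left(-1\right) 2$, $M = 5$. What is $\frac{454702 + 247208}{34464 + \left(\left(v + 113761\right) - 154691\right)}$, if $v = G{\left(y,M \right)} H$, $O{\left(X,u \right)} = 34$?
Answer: $- \frac{180795}{1622} \approx -111.46$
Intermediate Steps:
$y = -2$
$H = \frac{410}{17}$ ($H = \frac{820}{34} = 820 \cdot \frac{1}{34} = \frac{410}{17} \approx 24.118$)
$v = \frac{2870}{17}$ ($v = 7 \cdot \frac{410}{17} = \frac{2870}{17} \approx 168.82$)
$\frac{454702 + 247208}{34464 + \left(\left(v + 113761\right) - 154691\right)} = \frac{454702 + 247208}{34464 + \left(\left(\frac{2870}{17} + 113761\right) - 154691\right)} = \frac{701910}{34464 + \left(\frac{1936807}{17} - 154691\right)} = \frac{701910}{34464 - \frac{692940}{17}} = \frac{701910}{- \frac{107052}{17}} = 701910 \left(- \frac{17}{107052}\right) = - \frac{180795}{1622}$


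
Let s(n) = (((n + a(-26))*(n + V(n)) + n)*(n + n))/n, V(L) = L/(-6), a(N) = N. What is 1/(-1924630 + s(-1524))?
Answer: 1/2009322 ≈ 4.9768e-7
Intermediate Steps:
V(L) = -L/6 (V(L) = L*(-1/6) = -L/6)
s(n) = 2*n + 5*n*(-26 + n)/3 (s(n) = (((n - 26)*(n - n/6) + n)*(n + n))/n = (((-26 + n)*(5*n/6) + n)*(2*n))/n = ((5*n*(-26 + n)/6 + n)*(2*n))/n = ((n + 5*n*(-26 + n)/6)*(2*n))/n = (2*n*(n + 5*n*(-26 + n)/6))/n = 2*n + 5*n*(-26 + n)/3)
1/(-1924630 + s(-1524)) = 1/(-1924630 + (1/3)*(-1524)*(-124 + 5*(-1524))) = 1/(-1924630 + (1/3)*(-1524)*(-124 - 7620)) = 1/(-1924630 + (1/3)*(-1524)*(-7744)) = 1/(-1924630 + 3933952) = 1/2009322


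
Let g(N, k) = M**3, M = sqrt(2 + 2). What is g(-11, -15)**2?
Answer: 64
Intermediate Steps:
M = 2 (M = sqrt(4) = 2)
g(N, k) = 8 (g(N, k) = 2**3 = 8)
g(-11, -15)**2 = 8**2 = 64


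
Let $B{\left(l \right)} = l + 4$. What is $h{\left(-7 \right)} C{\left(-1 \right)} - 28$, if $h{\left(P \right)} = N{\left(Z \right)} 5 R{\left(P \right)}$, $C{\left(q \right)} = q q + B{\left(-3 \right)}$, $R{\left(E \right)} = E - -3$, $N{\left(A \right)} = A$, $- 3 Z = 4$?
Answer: $\frac{76}{3} \approx 25.333$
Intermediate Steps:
$Z = - \frac{4}{3}$ ($Z = \left(- \frac{1}{3}\right) 4 = - \frac{4}{3} \approx -1.3333$)
$B{\left(l \right)} = 4 + l$
$R{\left(E \right)} = 3 + E$ ($R{\left(E \right)} = E + 3 = 3 + E$)
$C{\left(q \right)} = 1 + q^{2}$ ($C{\left(q \right)} = q q + \left(4 - 3\right) = q^{2} + 1 = 1 + q^{2}$)
$h{\left(P \right)} = -20 - \frac{20 P}{3}$ ($h{\left(P \right)} = \left(- \frac{4}{3}\right) 5 \left(3 + P\right) = - \frac{20 \left(3 + P\right)}{3} = -20 - \frac{20 P}{3}$)
$h{\left(-7 \right)} C{\left(-1 \right)} - 28 = \left(-20 - - \frac{140}{3}\right) \left(1 + \left(-1\right)^{2}\right) - 28 = \left(-20 + \frac{140}{3}\right) \left(1 + 1\right) - 28 = \frac{80}{3} \cdot 2 - 28 = \frac{160}{3} - 28 = \frac{76}{3}$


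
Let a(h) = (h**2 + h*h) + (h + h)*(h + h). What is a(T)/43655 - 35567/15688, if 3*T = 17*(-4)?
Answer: -4512949531/2054578920 ≈ -2.1965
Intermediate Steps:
T = -68/3 (T = (17*(-4))/3 = (1/3)*(-68) = -68/3 ≈ -22.667)
a(h) = 6*h**2 (a(h) = (h**2 + h**2) + (2*h)*(2*h) = 2*h**2 + 4*h**2 = 6*h**2)
a(T)/43655 - 35567/15688 = (6*(-68/3)**2)/43655 - 35567/15688 = (6*(4624/9))*(1/43655) - 35567*1/15688 = (9248/3)*(1/43655) - 35567/15688 = 9248/130965 - 35567/15688 = -4512949531/2054578920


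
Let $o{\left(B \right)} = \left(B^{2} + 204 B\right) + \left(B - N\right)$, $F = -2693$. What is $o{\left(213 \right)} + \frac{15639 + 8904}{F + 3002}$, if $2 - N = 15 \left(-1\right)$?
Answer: $\frac{9176932}{103} \approx 89096.0$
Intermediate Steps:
$N = 17$ ($N = 2 - 15 \left(-1\right) = 2 - -15 = 2 + 15 = 17$)
$o{\left(B \right)} = -17 + B^{2} + 205 B$ ($o{\left(B \right)} = \left(B^{2} + 204 B\right) + \left(B - 17\right) = \left(B^{2} + 204 B\right) + \left(-17 + B\right) = -17 + B^{2} + 205 B$)
$o{\left(213 \right)} + \frac{15639 + 8904}{F + 3002} = \left(-17 + 213^{2} + 205 \cdot 213\right) + \frac{15639 + 8904}{-2693 + 3002} = \left(-17 + 45369 + 43665\right) + \frac{24543}{309} = 89017 + 24543 \cdot \frac{1}{309} = 89017 + \frac{8181}{103} = \frac{9176932}{103}$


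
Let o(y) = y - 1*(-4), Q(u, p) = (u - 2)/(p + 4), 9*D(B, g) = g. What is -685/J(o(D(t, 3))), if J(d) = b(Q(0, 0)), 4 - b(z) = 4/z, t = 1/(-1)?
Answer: -685/12 ≈ -57.083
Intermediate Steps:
t = -1 (t = 1*(-1) = -1)
D(B, g) = g/9
Q(u, p) = (-2 + u)/(4 + p)
b(z) = 4 - 4/z
o(y) = 4 + y (o(y) = y + 4 = 4 + y)
J(d) = 12 (J(d) = 4 - 4*(4 + 0)/(-2 + 0) = 4 - 4/(-2/4) = 4 - 4/((1/4)*(-2)) = 4 - 4/(-1/2) = 4 - 4*(-2) = 4 + 8 = 12)
-685/J(o(D(t, 3))) = -685/12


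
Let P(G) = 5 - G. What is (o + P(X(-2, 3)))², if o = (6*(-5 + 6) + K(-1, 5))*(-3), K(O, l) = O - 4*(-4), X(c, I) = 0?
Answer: 3364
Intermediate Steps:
K(O, l) = 16 + O (K(O, l) = O + 16 = 16 + O)
o = -63 (o = (6*(-5 + 6) + (16 - 1))*(-3) = (6*1 + 15)*(-3) = (6 + 15)*(-3) = 21*(-3) = -63)
(o + P(X(-2, 3)))² = (-63 + (5 - 1*0))² = (-63 + (5 + 0))² = (-63 + 5)² = (-58)² = 3364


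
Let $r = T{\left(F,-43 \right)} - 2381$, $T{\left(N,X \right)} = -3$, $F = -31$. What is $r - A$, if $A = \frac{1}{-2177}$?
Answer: $- \frac{5189967}{2177} \approx -2384.0$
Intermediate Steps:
$r = -2384$ ($r = -3 - 2381 = -2384$)
$A = - \frac{1}{2177} \approx -0.00045935$
$r - A = -2384 - - \frac{1}{2177} = -2384 + \frac{1}{2177} = - \frac{5189967}{2177}$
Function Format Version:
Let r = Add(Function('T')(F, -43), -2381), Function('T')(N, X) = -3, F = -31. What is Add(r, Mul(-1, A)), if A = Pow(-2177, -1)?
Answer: Rational(-5189967, 2177) ≈ -2384.0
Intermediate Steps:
r = -2384 (r = Add(-3, -2381) = -2384)
A = Rational(-1, 2177) ≈ -0.00045935
Add(r, Mul(-1, A)) = Add(-2384, Mul(-1, Rational(-1, 2177))) = Add(-2384, Rational(1, 2177)) = Rational(-5189967, 2177)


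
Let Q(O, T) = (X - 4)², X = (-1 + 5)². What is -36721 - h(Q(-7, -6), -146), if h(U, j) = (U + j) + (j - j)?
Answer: -36719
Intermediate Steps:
X = 16 (X = 4² = 16)
Q(O, T) = 144 (Q(O, T) = (16 - 4)² = 12² = 144)
h(U, j) = U + j (h(U, j) = (U + j) + 0 = U + j)
-36721 - h(Q(-7, -6), -146) = -36721 - (144 - 146) = -36721 - 1*(-2) = -36721 + 2 = -36719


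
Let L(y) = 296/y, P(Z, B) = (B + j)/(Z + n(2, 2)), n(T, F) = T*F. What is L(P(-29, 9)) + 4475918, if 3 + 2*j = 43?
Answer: 129794222/29 ≈ 4.4757e+6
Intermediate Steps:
n(T, F) = F*T
j = 20 (j = -3/2 + (½)*43 = -3/2 + 43/2 = 20)
P(Z, B) = (20 + B)/(4 + Z) (P(Z, B) = (B + 20)/(Z + 2*2) = (20 + B)/(Z + 4) = (20 + B)/(4 + Z))
L(P(-29, 9)) + 4475918 = 296/(((20 + 9)/(4 - 29))) + 4475918 = 296/((29/(-25))) + 4475918 = 296/((-1/25*29)) + 4475918 = 296/(-29/25) + 4475918 = 296*(-25/29) + 4475918 = -7400/29 + 4475918 = 129794222/29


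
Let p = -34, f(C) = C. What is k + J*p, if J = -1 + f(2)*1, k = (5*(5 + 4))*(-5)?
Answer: -259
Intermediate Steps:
k = -225 (k = (5*9)*(-5) = 45*(-5) = -225)
J = 1 (J = -1 + 2*1 = -1 + 2 = 1)
k + J*p = -225 + 1*(-34) = -225 - 34 = -259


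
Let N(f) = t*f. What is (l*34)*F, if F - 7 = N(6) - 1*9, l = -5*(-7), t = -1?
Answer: -9520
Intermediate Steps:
l = 35
N(f) = -f
F = -8 (F = 7 + (-1*6 - 1*9) = 7 + (-6 - 9) = 7 - 15 = -8)
(l*34)*F = (35*34)*(-8) = 1190*(-8) = -9520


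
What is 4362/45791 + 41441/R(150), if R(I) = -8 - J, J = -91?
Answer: 1897986877/3800653 ≈ 499.38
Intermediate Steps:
R(I) = 83 (R(I) = -8 - 1*(-91) = -8 + 91 = 83)
4362/45791 + 41441/R(150) = 4362/45791 + 41441/83 = 1897986877/3800653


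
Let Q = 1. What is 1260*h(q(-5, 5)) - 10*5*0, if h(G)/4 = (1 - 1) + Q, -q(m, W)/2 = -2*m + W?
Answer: 5040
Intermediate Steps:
q(m, W) = -2*W + 4*m (q(m, W) = -2*(-2*m + W) = -2*(W - 2*m) = -2*W + 4*m)
h(G) = 4 (h(G) = 4*((1 - 1) + 1) = 4*(0 + 1) = 4*1 = 4)
1260*h(q(-5, 5)) - 10*5*0 = 1260*4 - 10*5*0 = 5040 - 50*0 = 5040 + 0 = 5040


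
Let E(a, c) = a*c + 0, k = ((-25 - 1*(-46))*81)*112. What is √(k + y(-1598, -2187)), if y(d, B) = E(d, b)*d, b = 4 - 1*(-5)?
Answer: 6*√643693 ≈ 4813.8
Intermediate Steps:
b = 9 (b = 4 + 5 = 9)
k = 190512 (k = ((-25 + 46)*81)*112 = (21*81)*112 = 1701*112 = 190512)
E(a, c) = a*c
y(d, B) = 9*d² (y(d, B) = (d*9)*d = (9*d)*d = 9*d²)
√(k + y(-1598, -2187)) = √(190512 + 9*(-1598)²) = √(190512 + 9*2553604) = √(190512 + 22982436) = √23172948 = 6*√643693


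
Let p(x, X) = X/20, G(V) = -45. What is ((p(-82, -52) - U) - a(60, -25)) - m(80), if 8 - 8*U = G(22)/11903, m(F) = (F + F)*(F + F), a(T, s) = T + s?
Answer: -12207050457/476120 ≈ -25639.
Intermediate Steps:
p(x, X) = X/20 (p(x, X) = X*(1/20) = X/20)
m(F) = 4*F² (m(F) = (2*F)*(2*F) = 4*F²)
U = 95269/95224 (U = 1 - (-45)/(8*11903) = 1 - ⅛*(-45/11903) = 1 + 45/95224 = 95269/95224 ≈ 1.0005)
((p(-82, -52) - U) - a(60, -25)) - m(80) = (((1/20)*(-52) - 1*95269/95224) - (60 - 25)) - 4*80² = ((-13/5 - 95269/95224) - 1*35) - 4*6400 = (-1714257/476120 - 35) - 1*25600 = -18378457/476120 - 25600 = -12207050457/476120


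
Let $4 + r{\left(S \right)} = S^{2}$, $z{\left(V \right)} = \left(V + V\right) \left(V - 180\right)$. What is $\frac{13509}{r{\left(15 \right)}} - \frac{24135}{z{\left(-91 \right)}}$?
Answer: $\frac{50842851}{838474} \approx 60.637$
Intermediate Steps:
$z{\left(V \right)} = 2 V \left(-180 + V\right)$
$r{\left(S \right)} = -4 + S^{2}$
$\frac{13509}{r{\left(15 \right)}} - \frac{24135}{z{\left(-91 \right)}} = \frac{13509}{-4 + 15^{2}} - \frac{24135}{2 \left(-91\right) \left(-180 - 91\right)} = \frac{13509}{-4 + 225} - \frac{24135}{2 \left(-91\right) \left(-271\right)} = \frac{13509}{221} - \frac{24135}{49322} = \frac{50842851}{838474}$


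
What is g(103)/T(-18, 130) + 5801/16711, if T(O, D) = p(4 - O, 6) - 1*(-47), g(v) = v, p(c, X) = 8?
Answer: 2040288/919105 ≈ 2.2199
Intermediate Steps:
T(O, D) = 55 (T(O, D) = 8 - 1*(-47) = 8 + 47 = 55)
g(103)/T(-18, 130) + 5801/16711 = 103/55 + 5801/16711 = 2040288/919105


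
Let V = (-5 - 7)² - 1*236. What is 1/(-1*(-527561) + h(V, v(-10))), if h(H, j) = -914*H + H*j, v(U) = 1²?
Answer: 1/611557 ≈ 1.6352e-6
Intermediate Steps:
v(U) = 1
V = -92 (V = (-12)² - 236 = 144 - 236 = -92)
1/(-1*(-527561) + h(V, v(-10))) = 1/(-1*(-527561) - 92*(-914 + 1)) = 1/(527561 - 92*(-913)) = 1/(527561 + 83996) = 1/611557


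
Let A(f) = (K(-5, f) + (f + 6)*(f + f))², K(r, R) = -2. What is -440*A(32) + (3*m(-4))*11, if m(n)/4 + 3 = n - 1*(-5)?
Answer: -2598156264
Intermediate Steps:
A(f) = (-2 + 2*f*(6 + f))² (A(f) = (-2 + (f + 6)*(f + f))² = (-2 + (6 + f)*(2*f))² = (-2 + 2*f*(6 + f))²)
m(n) = 8 + 4*n (m(n) = -12 + 4*(n - 1*(-5)) = -12 + 4*(n + 5) = -12 + 4*(5 + n) = -12 + (20 + 4*n) = 8 + 4*n)
-440*A(32) + (3*m(-4))*11 = -1760*(-1 + 32² + 6*32)² + (3*(8 + 4*(-4)))*11 = -1760*(-1 + 1024 + 192)² + (3*(8 - 16))*11 = -1760*1215² + (3*(-8))*11 = -1760*1476225 - 24*11 = -440*5904900 - 264 = -2598156000 - 264 = -2598156264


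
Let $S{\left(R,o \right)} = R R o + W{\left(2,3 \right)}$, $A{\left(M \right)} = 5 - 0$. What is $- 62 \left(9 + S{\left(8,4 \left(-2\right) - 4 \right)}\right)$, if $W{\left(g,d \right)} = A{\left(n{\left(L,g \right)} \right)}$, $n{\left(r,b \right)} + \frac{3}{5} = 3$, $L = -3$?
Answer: $46748$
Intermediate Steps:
$n{\left(r,b \right)} = \frac{12}{5}$ ($n{\left(r,b \right)} = - \frac{3}{5} + 3 = \frac{12}{5}$)
$A{\left(M \right)} = 5$ ($A{\left(M \right)} = 5 + 0 = 5$)
$W{\left(g,d \right)} = 5$
$S{\left(R,o \right)} = 5 + o R^{2}$ ($S{\left(R,o \right)} = R R o + 5 = R^{2} o + 5 = o R^{2} + 5 = 5 + o R^{2}$)
$- 62 \left(9 + S{\left(8,4 \left(-2\right) - 4 \right)}\right) = - 62 \left(9 + \left(5 + \left(4 \left(-2\right) - 4\right) 8^{2}\right)\right) = - 62 \left(9 + \left(5 + \left(-8 - 4\right) 64\right)\right) = - 62 \left(9 + \left(5 - 768\right)\right) = - 62 \left(9 - 763\right) = \left(-62\right) \left(-754\right) = 46748$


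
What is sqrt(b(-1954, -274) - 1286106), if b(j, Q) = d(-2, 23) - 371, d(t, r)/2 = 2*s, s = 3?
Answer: I*sqrt(1286465) ≈ 1134.2*I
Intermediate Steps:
d(t, r) = 12 (d(t, r) = 2*(2*3) = 2*6 = 12)
b(j, Q) = -359 (b(j, Q) = 12 - 371 = -359)
sqrt(b(-1954, -274) - 1286106) = sqrt(-359 - 1286106) = sqrt(-1286465) = I*sqrt(1286465)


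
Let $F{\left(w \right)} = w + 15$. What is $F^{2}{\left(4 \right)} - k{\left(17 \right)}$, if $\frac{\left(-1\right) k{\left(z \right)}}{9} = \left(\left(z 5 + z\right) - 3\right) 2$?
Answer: $2143$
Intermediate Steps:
$k{\left(z \right)} = 54 - 108 z$ ($k{\left(z \right)} = - 9 \left(\left(z 5 + z\right) - 3\right) 2 = - 9 \left(\left(5 z + z\right) - 3\right) 2 = - 9 \left(6 z - 3\right) 2 = - 9 \left(-3 + 6 z\right) 2 = - 9 \left(-6 + 12 z\right) = 54 - 108 z$)
$F{\left(w \right)} = 15 + w$
$F^{2}{\left(4 \right)} - k{\left(17 \right)} = \left(15 + 4\right)^{2} - \left(54 - 1836\right) = 19^{2} - \left(54 - 1836\right) = 361 - -1782 = 361 + 1782 = 2143$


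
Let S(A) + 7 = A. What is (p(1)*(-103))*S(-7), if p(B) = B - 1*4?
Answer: -4326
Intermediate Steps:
p(B) = -4 + B (p(B) = B - 4 = -4 + B)
S(A) = -7 + A
(p(1)*(-103))*S(-7) = ((-4 + 1)*(-103))*(-7 - 7) = -3*(-103)*(-14) = 309*(-14) = -4326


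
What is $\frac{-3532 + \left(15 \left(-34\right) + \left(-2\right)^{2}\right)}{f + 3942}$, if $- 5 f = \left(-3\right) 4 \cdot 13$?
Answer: $- \frac{3365}{3311} \approx -1.0163$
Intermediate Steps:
$f = \frac{156}{5}$ ($f = - \frac{\left(-3\right) 4 \cdot 13}{5} = - \frac{\left(-12\right) 13}{5} = \left(- \frac{1}{5}\right) \left(-156\right) = \frac{156}{5} \approx 31.2$)
$\frac{-3532 + \left(15 \left(-34\right) + \left(-2\right)^{2}\right)}{f + 3942} = \frac{-3532 + \left(15 \left(-34\right) + \left(-2\right)^{2}\right)}{\frac{156}{5} + 3942} = \frac{-3532 + \left(-510 + 4\right)}{\frac{19866}{5}} = \left(-3532 - 506\right) \frac{5}{19866} = \left(-4038\right) \frac{5}{19866} = - \frac{3365}{3311}$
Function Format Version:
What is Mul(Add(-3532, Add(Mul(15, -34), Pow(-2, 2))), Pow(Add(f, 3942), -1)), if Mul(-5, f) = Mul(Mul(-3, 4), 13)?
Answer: Rational(-3365, 3311) ≈ -1.0163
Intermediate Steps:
f = Rational(156, 5) (f = Mul(Rational(-1, 5), Mul(Mul(-3, 4), 13)) = Mul(Rational(-1, 5), Mul(-12, 13)) = Mul(Rational(-1, 5), -156) = Rational(156, 5) ≈ 31.200)
Mul(Add(-3532, Add(Mul(15, -34), Pow(-2, 2))), Pow(Add(f, 3942), -1)) = Mul(Add(-3532, Add(Mul(15, -34), Pow(-2, 2))), Pow(Add(Rational(156, 5), 3942), -1)) = Mul(Add(-3532, Add(-510, 4)), Pow(Rational(19866, 5), -1)) = Mul(Add(-3532, -506), Rational(5, 19866)) = Mul(-4038, Rational(5, 19866)) = Rational(-3365, 3311)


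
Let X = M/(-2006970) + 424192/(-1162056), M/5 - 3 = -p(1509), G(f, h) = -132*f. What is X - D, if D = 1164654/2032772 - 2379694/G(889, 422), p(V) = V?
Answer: -52398207843790678/2470079011809871 ≈ -21.213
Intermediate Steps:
M = -7530 (M = 15 + 5*(-1*1509) = 15 + 5*(-1509) = 15 - 7545 = -7530)
D = 44411117405/2129836863 (D = 1164654/2032772 - 2379694/((-132*889)) = 1164654*(1/2032772) - 2379694/(-117348) = 582327/1016386 - 2379694*(-1/117348) = 582327/1016386 + 1189847/58674 = 44411117405/2129836863 ≈ 20.852)
X = -501541867/1388221149 (X = -7530/(-2006970) + 424192/(-1162056) = -7530*(-1/2006970) + 424192*(-1/1162056) = 251/66899 - 53024/145257 = -501541867/1388221149 ≈ -0.36128)
X - D = -501541867/1388221149 - 1*44411117405/2129836863 = -501541867/1388221149 - 44411117405/2129836863 = -52398207843790678/2470079011809871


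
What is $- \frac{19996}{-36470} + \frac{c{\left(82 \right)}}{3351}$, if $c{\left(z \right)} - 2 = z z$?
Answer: $\frac{52050636}{20368495} \approx 2.5554$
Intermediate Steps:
$c{\left(z \right)} = 2 + z^{2}$ ($c{\left(z \right)} = 2 + z z = 2 + z^{2}$)
$- \frac{19996}{-36470} + \frac{c{\left(82 \right)}}{3351} = - \frac{19996}{-36470} + \frac{2 + 82^{2}}{3351} = \left(-19996\right) \left(- \frac{1}{36470}\right) + \left(2 + 6724\right) \frac{1}{3351} = \frac{9998}{18235} + 6726 \cdot \frac{1}{3351} = \frac{9998}{18235} + \frac{2242}{1117} = \frac{52050636}{20368495}$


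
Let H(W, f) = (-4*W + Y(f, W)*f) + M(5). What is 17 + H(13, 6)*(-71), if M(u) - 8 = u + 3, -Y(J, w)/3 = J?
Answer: 10241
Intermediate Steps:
Y(J, w) = -3*J
M(u) = 11 + u (M(u) = 8 + (u + 3) = 8 + (3 + u) = 11 + u)
H(W, f) = 16 - 4*W - 3*f² (H(W, f) = (-4*W + (-3*f)*f) + (11 + 5) = (-4*W - 3*f²) + 16 = 16 - 4*W - 3*f²)
17 + H(13, 6)*(-71) = 17 + (16 - 4*13 - 3*6²)*(-71) = 17 + (16 - 52 - 3*36)*(-71) = 17 + (16 - 52 - 108)*(-71) = 17 - 144*(-71) = 17 + 10224 = 10241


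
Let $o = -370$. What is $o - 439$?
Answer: $-809$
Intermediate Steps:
$o - 439 = -370 - 439 = -809$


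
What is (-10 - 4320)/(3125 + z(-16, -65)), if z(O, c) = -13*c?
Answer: -433/397 ≈ -1.0907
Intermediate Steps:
(-10 - 4320)/(3125 + z(-16, -65)) = (-10 - 4320)/(3125 - 13*(-65)) = -4330/(3125 + 845) = -4330/3970 = -4330*1/3970 = -433/397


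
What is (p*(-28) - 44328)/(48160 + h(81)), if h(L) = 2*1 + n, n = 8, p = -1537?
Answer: -646/24085 ≈ -0.026822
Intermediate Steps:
h(L) = 10 (h(L) = 2*1 + 8 = 2 + 8 = 10)
(p*(-28) - 44328)/(48160 + h(81)) = (-1537*(-28) - 44328)/(48160 + 10) = (43036 - 44328)/48170 = -1292*1/48170 = -646/24085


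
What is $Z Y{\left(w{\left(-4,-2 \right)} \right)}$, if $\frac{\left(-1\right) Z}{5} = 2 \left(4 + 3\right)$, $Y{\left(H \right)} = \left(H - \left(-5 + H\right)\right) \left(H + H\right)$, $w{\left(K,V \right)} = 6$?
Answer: $-4200$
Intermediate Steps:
$Y{\left(H \right)} = 10 H$ ($Y{\left(H \right)} = 5 \cdot 2 H = 10 H$)
$Z = -70$ ($Z = - 5 \cdot 2 \left(4 + 3\right) = - 5 \cdot 2 \cdot 7 = \left(-5\right) 14 = -70$)
$Z Y{\left(w{\left(-4,-2 \right)} \right)} = - 70 \cdot 10 \cdot 6 = \left(-70\right) 60 = -4200$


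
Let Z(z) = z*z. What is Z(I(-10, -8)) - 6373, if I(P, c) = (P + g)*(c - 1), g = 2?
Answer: -1189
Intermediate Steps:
I(P, c) = (-1 + c)*(2 + P) (I(P, c) = (P + 2)*(c - 1) = (2 + P)*(-1 + c) = (-1 + c)*(2 + P))
Z(z) = z²
Z(I(-10, -8)) - 6373 = (-2 - 1*(-10) + 2*(-8) - 10*(-8))² - 6373 = (-2 + 10 - 16 + 80)² - 6373 = 72² - 6373 = 5184 - 6373 = -1189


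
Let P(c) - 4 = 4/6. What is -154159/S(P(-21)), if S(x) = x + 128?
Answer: -462477/398 ≈ -1162.0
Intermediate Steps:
P(c) = 14/3 (P(c) = 4 + 4/6 = 4 + 4*(1/6) = 4 + 2/3 = 14/3)
S(x) = 128 + x
-154159/S(P(-21)) = -154159/(128 + 14/3) = -154159/398/3 = -154159*3/398 = -462477/398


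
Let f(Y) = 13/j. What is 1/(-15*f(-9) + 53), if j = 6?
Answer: 2/41 ≈ 0.048781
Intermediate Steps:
f(Y) = 13/6
1/(-15*f(-9) + 53) = 1/(-15*13/6 + 53) = 1/(-65/2 + 53) = 1/(41/2) = 2/41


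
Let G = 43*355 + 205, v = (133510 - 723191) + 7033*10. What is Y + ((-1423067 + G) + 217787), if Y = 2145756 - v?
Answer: 1475297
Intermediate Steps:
v = -519351 (v = -589681 + 70330 = -519351)
G = 15470 (G = 15265 + 205 = 15470)
Y = 2665107 (Y = 2145756 - 1*(-519351) = 2145756 + 519351 = 2665107)
Y + ((-1423067 + G) + 217787) = 2665107 + ((-1423067 + 15470) + 217787) = 2665107 + (-1407597 + 217787) = 2665107 - 1189810 = 1475297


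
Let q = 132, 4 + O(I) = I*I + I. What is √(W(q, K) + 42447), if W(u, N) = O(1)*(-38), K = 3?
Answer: √42523 ≈ 206.21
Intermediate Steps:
O(I) = -4 + I + I² (O(I) = -4 + (I*I + I) = -4 + (I² + I) = -4 + (I + I²) = -4 + I + I²)
W(u, N) = 76 (W(u, N) = (-4 + 1 + 1²)*(-38) = (-4 + 1 + 1)*(-38) = -2*(-38) = 76)
√(W(q, K) + 42447) = √(76 + 42447) = √42523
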